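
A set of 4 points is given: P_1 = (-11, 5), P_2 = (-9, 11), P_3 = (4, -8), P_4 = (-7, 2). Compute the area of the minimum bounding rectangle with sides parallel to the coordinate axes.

x ranges over [-11, 4], width 15.
y ranges over [-8, 11], height 19.
Area = 15 × 19 = 285.

285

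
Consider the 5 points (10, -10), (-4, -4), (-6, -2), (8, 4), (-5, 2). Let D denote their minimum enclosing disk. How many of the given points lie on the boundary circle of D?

3

A smallest enclosing disk is always determined by at most three of the input points on its boundary.
The minimum enclosing circle is determined by three boundary points: (10, -10), (8, 4), (-5, 2).
Their circumcentre is (159/62, -243/62) with r² = 177325/1922.
The farthest remaining point (-6, -2) is at distance² 148061/1922 ≤ 177325/1922.
The points at distance exactly r from the centre are (10, -10), (8, 4), (-5, 2) — 3 points.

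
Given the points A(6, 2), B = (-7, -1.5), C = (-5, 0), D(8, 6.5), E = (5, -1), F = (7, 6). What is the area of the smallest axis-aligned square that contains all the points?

The bounding box has width 15 and height 8.
An axis-aligned square enclosing the set must have side ≥ max(width, height).
So the minimum side is max(15, 8) = 15.
Area = 15² = 225.

225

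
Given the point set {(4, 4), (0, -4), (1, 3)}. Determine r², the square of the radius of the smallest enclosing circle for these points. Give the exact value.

20

Call the three points A, B, C in the order given.
Side lengths²: AB² = 80, AC² = 10, BC² = 50.
Since AB² = 80 ≥ 50 + 10 = 60, the angle opposite AB is not acute, so the smallest enclosing circle has AB as diameter.
Centre = midpoint of AB = (2, 0), r² = 80/4 = 20.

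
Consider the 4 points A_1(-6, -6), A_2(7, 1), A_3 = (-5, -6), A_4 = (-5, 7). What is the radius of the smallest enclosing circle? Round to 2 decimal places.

By Welzl's lemma the MEC is supported by two points (diametrically opposite) or three points (on a circumcircle).
The minimum enclosing circle is determined by three boundary points: A_1, A_2, A_4.
Their circumcentre is (-25/27, 4/27) with r² = 46325/729.
The farthest remaining point A_3 is at distance² 39656/729 ≤ 46325/729.
r = √(46325/729) ≈ 7.97.

7.97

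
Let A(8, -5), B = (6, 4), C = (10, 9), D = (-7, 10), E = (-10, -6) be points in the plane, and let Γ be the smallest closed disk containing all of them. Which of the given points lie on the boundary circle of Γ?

C, E

The minimum enclosing circle of a finite set is fixed by two of the points (as a diameter) or three (as a circumcircle).
The farthest pair is C–E with squared distance 625. The circle on this segment as diameter has centre (0, 1.5) and r² = 625/4 = 156.25.
Check A: distance² to centre = 106.25 ≤ 156.25, so it lies inside.
All remaining points lie in this disk, and no smaller disk contains both endpoints, so this is the minimum enclosing circle.
The points at distance exactly r from the centre are C, E — 2 points.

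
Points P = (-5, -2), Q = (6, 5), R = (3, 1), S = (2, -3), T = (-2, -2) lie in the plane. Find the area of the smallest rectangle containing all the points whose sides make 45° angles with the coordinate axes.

72

In coordinates u = x + y, v = x − y the rectangle is axis-aligned; the map (x,y)→(u,v) scales areas by 2.
u-values: -7, 11, 4, -1, -4; range = 11 − (-7) = 18.
v-values: -3, 1, 2, 5, 0; range = 5 − (-3) = 8.
Area = (18 × 8) / 2 = 72.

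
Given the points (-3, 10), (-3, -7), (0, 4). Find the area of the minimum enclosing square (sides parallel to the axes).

289

The bounding box has width 3 and height 17.
An axis-aligned square enclosing the set must have side ≥ max(width, height).
So the minimum side is max(3, 17) = 17.
Area = 17² = 289.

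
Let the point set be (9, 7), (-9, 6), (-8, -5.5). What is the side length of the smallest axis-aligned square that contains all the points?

The bounding box has width 18 and height 12.5.
An axis-aligned square enclosing the set must have side ≥ max(width, height).
So the minimum side is max(18, 12.5) = 18.

18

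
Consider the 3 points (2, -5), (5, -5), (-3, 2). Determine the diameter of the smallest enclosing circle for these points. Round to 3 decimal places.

10.630

Call the three points A, B, C in the order given.
Side lengths²: AB² = 9, AC² = 74, BC² = 113.
Since BC² = 113 ≥ 74 + 9 = 83, the angle opposite BC is not acute, so the smallest enclosing circle has BC as diameter.
Centre = midpoint of BC = (1, -1.5), r² = 113/4 = 28.25.
Diameter = 2r = 2√(28.25) ≈ 10.630.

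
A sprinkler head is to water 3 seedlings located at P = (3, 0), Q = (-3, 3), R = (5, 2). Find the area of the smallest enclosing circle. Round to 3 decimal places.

Side lengths²: PQ² = 45, PR² = 8, QR² = 65.
Since QR² = 65 ≥ 45 + 8 = 53, the angle opposite QR is not acute, so the smallest enclosing circle has QR as diameter.
Centre = midpoint of QR = (1, 2.5), r² = 65/4 = 16.25.
Area = π·r² = π·16.25 ≈ 51.051.

51.051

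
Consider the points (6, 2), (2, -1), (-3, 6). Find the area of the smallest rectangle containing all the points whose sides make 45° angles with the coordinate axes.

45.5

In coordinates u = x + y, v = x − y the rectangle is axis-aligned; the map (x,y)→(u,v) scales areas by 2.
u-values: 8, 1, 3; range = 8 − 1 = 7.
v-values: 4, 3, -9; range = 4 − (-9) = 13.
Area = (7 × 13) / 2 = 45.5.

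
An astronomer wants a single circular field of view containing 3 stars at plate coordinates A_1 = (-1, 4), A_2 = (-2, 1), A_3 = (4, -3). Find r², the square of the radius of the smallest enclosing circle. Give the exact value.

18.5

Side lengths²: A_1A_2² = 10, A_1A_3² = 74, A_2A_3² = 52.
Since A_1A_3² = 74 ≥ 52 + 10 = 62, the angle opposite A_1A_3 is not acute, so the smallest enclosing circle has A_1A_3 as diameter.
Centre = midpoint of A_1A_3 = (1.5, 0.5), r² = 74/4 = 18.5.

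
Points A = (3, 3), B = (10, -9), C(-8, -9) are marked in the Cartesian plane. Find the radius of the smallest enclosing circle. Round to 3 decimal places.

9.423

Side lengths²: AB² = 193, AC² = 265, BC² = 324.
Since BC² = 324 < 265 + 193 = 458, the triangle is acute, so the smallest enclosing circle is the circumcircle.
Circumcentre = (1, -149/24), r² = 51145/576.
r = √(51145/576) ≈ 9.423.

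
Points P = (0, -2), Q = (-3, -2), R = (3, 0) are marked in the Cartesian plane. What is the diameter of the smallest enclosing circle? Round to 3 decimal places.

6.325

Side lengths²: PQ² = 9, PR² = 13, QR² = 40.
Since QR² = 40 ≥ 13 + 9 = 22, the angle opposite QR is not acute, so the smallest enclosing circle has QR as diameter.
Centre = midpoint of QR = (0, -1), r² = 40/4 = 10.
Diameter = 2r = 2√10 ≈ 6.325.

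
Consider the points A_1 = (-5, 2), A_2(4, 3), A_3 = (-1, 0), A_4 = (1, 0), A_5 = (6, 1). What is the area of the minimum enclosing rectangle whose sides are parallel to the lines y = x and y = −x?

In coordinates u = x + y, v = x − y the rectangle is axis-aligned; the map (x,y)→(u,v) scales areas by 2.
u-values: -3, 7, -1, 1, 7; range = 7 − (-3) = 10.
v-values: -7, 1, -1, 1, 5; range = 5 − (-7) = 12.
Area = (10 × 12) / 2 = 60.

60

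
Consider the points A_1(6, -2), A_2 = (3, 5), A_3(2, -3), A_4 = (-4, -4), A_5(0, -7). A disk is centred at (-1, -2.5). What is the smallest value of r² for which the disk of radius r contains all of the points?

72.25

The required radius is the distance from (-1, -2.5) to the farthest point.
Squared distances: 49.25, 72.25, 9.25, 11.25, 21.25.
Maximum is 72.25, attained at A_2.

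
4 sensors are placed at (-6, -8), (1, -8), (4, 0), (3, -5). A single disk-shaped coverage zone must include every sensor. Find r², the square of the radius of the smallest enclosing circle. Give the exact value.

The minimum enclosing circle of a finite set is fixed by two of the points (as a diameter) or three (as a circumcircle).
The farthest pair is (-6, -8)–(4, 0) with squared distance 164. The circle on this segment as diameter has centre (-1, -4) and r² = 164/4 = 41.
Check (1, -8): distance² to centre = 20 ≤ 41, so it lies inside.
All remaining points lie in this disk, and no smaller disk contains both endpoints, so this is the minimum enclosing circle.

41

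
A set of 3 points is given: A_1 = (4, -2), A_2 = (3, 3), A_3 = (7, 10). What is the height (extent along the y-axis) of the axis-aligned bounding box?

12

max y = 10, min y = -2, so height = 12.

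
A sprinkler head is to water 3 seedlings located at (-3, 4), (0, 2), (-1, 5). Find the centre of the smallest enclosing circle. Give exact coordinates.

(-19/14, 45/14)

Call the three points A, B, C in the order given.
Side lengths²: AB² = 13, AC² = 5, BC² = 10.
Since AB² = 13 < 10 + 5 = 15, the triangle is acute, so the smallest enclosing circle is the circumcircle.
Circumcentre = (-19/14, 45/14), r² = 325/98.
Centre = (-19/14, 45/14).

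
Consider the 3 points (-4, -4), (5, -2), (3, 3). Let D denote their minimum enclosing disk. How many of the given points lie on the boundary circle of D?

3

Call the three points A, B, C in the order given.
Side lengths²: AB² = 85, AC² = 98, BC² = 29.
Since AC² = 98 < 85 + 29 = 114, the triangle is acute, so the smallest enclosing circle is the circumcircle.
Circumcentre = (1/14, -15/14), r² = 2465/98.
The points at distance exactly r from the centre are (-4, -4), (5, -2), (3, 3) — 3 points.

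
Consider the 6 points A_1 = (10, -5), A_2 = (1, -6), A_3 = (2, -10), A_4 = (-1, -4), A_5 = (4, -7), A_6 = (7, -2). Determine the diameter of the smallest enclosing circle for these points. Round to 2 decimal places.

11.10

A smallest enclosing disk is always determined by at most three of the input points on its boundary.
The minimum enclosing circle is determined by three boundary points: A_1, A_3, A_4.
Their circumcentre is (187/42, -211/42) with r² = 27145/882.
The farthest remaining point A_6 is at distance² 13789/882 ≤ 27145/882.
Diameter = 2r = 2√(27145/882) ≈ 11.10.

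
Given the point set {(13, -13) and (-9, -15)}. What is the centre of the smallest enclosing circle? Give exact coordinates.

(2, -14)

The smallest circle enclosing two points has them as diameter endpoints.
Centre = midpoint = (2, -14); r² = |(13, -13)−(-9, -15)|²/4 = 488/4 = 122.
Centre = (2, -14).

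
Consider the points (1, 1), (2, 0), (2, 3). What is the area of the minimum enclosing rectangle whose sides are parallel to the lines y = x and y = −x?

4.5

In coordinates u = x + y, v = x − y the rectangle is axis-aligned; the map (x,y)→(u,v) scales areas by 2.
u-values: 2, 2, 5; range = 5 − 2 = 3.
v-values: 0, 2, -1; range = 2 − (-1) = 3.
Area = (3 × 3) / 2 = 4.5.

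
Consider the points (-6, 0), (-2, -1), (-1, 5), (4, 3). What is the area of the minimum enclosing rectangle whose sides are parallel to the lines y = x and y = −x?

45.5

In coordinates u = x + y, v = x − y the rectangle is axis-aligned; the map (x,y)→(u,v) scales areas by 2.
u-values: -6, -3, 4, 7; range = 7 − (-6) = 13.
v-values: -6, -1, -6, 1; range = 1 − (-6) = 7.
Area = (13 × 7) / 2 = 45.5.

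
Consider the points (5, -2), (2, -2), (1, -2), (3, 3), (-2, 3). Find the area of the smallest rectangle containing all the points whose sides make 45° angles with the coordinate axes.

42

In coordinates u = x + y, v = x − y the rectangle is axis-aligned; the map (x,y)→(u,v) scales areas by 2.
u-values: 3, 0, -1, 6, 1; range = 6 − (-1) = 7.
v-values: 7, 4, 3, 0, -5; range = 7 − (-5) = 12.
Area = (7 × 12) / 2 = 42.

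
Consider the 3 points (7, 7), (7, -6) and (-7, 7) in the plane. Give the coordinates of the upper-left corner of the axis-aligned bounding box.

x-range [-7, 7], y-range [-6, 7].
The upper-left corner is (-7, 7).

(-7, 7)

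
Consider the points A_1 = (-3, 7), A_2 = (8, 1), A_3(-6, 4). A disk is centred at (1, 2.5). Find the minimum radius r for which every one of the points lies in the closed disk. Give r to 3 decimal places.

7.159

The required radius is the distance from (1, 2.5) to the farthest point.
Squared distances: 36.25, 51.25, 51.25.
Maximum is 51.25, attained at A_2.
r = √(51.25) ≈ 7.159.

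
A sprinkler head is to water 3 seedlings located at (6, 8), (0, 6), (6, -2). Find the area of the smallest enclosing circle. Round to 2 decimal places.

87.27

Call the three points A, B, C in the order given.
Side lengths²: AB² = 40, AC² = 100, BC² = 100.
Since BC² = 100 < 100 + 40 = 140, the triangle is acute, so the smallest enclosing circle is the circumcircle.
Circumcentre = (13/3, 3), r² = 250/9.
Area = π·r² = π·250/9 ≈ 87.27.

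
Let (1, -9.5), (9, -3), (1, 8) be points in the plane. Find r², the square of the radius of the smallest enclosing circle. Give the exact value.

76.5625

Call the three points A, B, C in the order given.
Side lengths²: AB² = 106.25, AC² = 306.25, BC² = 185.
Since AC² = 306.25 ≥ 185 + 106.25 = 291.25, the angle opposite AC is not acute, so the smallest enclosing circle has AC as diameter.
Centre = midpoint of AC = (1, -0.75), r² = 306.25/4 = 76.5625.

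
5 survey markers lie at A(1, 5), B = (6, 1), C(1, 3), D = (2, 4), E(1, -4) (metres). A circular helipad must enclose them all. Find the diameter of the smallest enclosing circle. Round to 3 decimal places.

A smallest enclosing disk is always determined by at most three of the input points on its boundary.
The minimum enclosing circle is determined by three boundary points: A, B, E.
Their circumcentre is (1.5, 0.5) with r² = 20.5.
The farthest remaining point D is at distance² 12.5 ≤ 20.5.
Diameter = 2r = 2√(20.5) ≈ 9.055.

9.055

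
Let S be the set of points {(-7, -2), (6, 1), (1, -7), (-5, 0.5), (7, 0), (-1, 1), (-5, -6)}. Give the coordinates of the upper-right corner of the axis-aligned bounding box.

x-range [-7, 7], y-range [-7, 1].
The upper-right corner is (7, 1).

(7, 1)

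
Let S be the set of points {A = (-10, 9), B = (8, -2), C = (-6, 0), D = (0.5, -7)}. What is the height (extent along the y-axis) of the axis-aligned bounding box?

16

max y = 9, min y = -7, so height = 16.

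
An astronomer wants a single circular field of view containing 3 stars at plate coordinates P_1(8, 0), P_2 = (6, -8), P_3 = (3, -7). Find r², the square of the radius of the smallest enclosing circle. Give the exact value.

3145/169

Side lengths²: P_1P_2² = 68, P_1P_3² = 74, P_2P_3² = 10.
Since P_1P_3² = 74 < 68 + 10 = 78, the triangle is acute, so the smallest enclosing circle is the circumcircle.
Circumcentre = (75/13, -48/13), r² = 3145/169.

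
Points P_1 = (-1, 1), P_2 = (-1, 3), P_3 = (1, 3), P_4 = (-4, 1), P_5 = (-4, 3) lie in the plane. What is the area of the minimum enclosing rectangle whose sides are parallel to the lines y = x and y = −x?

In coordinates u = x + y, v = x − y the rectangle is axis-aligned; the map (x,y)→(u,v) scales areas by 2.
u-values: 0, 2, 4, -3, -1; range = 4 − (-3) = 7.
v-values: -2, -4, -2, -5, -7; range = -2 − (-7) = 5.
Area = (7 × 5) / 2 = 17.5.

17.5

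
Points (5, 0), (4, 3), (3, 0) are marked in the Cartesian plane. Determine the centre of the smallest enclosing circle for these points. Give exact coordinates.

(4, 4/3)

Call the three points A, B, C in the order given.
Side lengths²: AB² = 10, AC² = 4, BC² = 10.
Since BC² = 10 < 10 + 4 = 14, the triangle is acute, so the smallest enclosing circle is the circumcircle.
Circumcentre = (4, 4/3), r² = 25/9.
Centre = (4, 4/3).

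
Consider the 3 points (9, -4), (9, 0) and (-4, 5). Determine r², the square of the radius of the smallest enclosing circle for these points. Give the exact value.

Call the three points A, B, C in the order given.
Side lengths²: AB² = 16, AC² = 250, BC² = 194.
Since AC² = 250 ≥ 194 + 16 = 210, the angle opposite AC is not acute, so the smallest enclosing circle has AC as diameter.
Centre = midpoint of AC = (2.5, 0.5), r² = 250/4 = 62.5.

62.5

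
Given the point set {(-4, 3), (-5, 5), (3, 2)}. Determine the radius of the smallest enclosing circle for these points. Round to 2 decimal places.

4.27

Call the three points A, B, C in the order given.
Side lengths²: AB² = 5, AC² = 50, BC² = 73.
Since BC² = 73 ≥ 50 + 5 = 55, the angle opposite BC is not acute, so the smallest enclosing circle has BC as diameter.
Centre = midpoint of BC = (-1, 3.5), r² = 73/4 = 18.25.
r = √(18.25) ≈ 4.27.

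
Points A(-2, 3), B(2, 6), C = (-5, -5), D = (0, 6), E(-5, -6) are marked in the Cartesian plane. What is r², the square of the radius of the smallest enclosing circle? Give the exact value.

48.25

The minimum enclosing circle of a finite set is fixed by two of the points (as a diameter) or three (as a circumcircle).
The farthest pair is B–E with squared distance 193. The circle on this segment as diameter has centre (-1.5, 0) and r² = 193/4 = 48.25.
Check A: distance² to centre = 9.25 ≤ 48.25, so it lies inside.
All remaining points lie in this disk, and no smaller disk contains both endpoints, so this is the minimum enclosing circle.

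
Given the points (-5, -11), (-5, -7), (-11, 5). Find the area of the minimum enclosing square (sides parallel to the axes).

256

The bounding box has width 6 and height 16.
An axis-aligned square enclosing the set must have side ≥ max(width, height).
So the minimum side is max(6, 16) = 16.
Area = 16² = 256.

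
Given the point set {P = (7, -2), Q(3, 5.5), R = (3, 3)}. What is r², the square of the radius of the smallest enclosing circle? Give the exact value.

18.0625

Side lengths²: PQ² = 72.25, PR² = 41, QR² = 6.25.
Since PQ² = 72.25 ≥ 41 + 6.25 = 47.25, the angle opposite PQ is not acute, so the smallest enclosing circle has PQ as diameter.
Centre = midpoint of PQ = (5, 1.75), r² = 72.25/4 = 18.0625.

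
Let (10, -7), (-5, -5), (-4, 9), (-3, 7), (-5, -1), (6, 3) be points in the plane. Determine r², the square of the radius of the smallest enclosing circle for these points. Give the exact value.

The minimum enclosing circle of a finite set is fixed by two of the points (as a diameter) or three (as a circumcircle).
The farthest pair is (10, -7)–(-4, 9) with squared distance 452. The circle on this segment as diameter has centre (3, 1) and r² = 452/4 = 113.
Check (-5, -5): distance² to centre = 100 ≤ 113, so it lies inside.
All remaining points lie in this disk, and no smaller disk contains both endpoints, so this is the minimum enclosing circle.

113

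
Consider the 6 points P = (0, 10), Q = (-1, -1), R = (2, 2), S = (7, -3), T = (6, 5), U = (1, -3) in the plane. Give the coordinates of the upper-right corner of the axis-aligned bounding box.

(7, 10)

x-range [-1, 7], y-range [-3, 10].
The upper-right corner is (7, 10).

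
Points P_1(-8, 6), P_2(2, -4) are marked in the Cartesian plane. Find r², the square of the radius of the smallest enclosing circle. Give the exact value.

50

The smallest circle enclosing two points has them as diameter endpoints.
Centre = midpoint = (-3, 1); r² = |P_1P_2|²/4 = 200/4 = 50.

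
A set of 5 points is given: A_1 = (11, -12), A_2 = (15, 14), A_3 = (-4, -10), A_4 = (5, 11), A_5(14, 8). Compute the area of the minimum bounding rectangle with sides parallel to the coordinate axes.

x ranges over [-4, 15], width 19.
y ranges over [-12, 14], height 26.
Area = 19 × 26 = 494.

494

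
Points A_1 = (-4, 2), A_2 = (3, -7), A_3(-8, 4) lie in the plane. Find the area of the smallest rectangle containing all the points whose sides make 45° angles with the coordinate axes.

In coordinates u = x + y, v = x − y the rectangle is axis-aligned; the map (x,y)→(u,v) scales areas by 2.
u-values: -2, -4, -4; range = -2 − (-4) = 2.
v-values: -6, 10, -12; range = 10 − (-12) = 22.
Area = (2 × 22) / 2 = 22.

22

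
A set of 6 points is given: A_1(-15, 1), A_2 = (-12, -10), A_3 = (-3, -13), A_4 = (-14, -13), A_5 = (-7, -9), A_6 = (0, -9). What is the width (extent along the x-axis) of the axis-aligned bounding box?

15

max x = 0, min x = -15, so width = 15.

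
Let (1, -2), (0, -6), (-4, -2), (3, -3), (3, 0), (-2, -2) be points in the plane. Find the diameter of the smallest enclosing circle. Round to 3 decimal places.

7.674

A smallest enclosing disk is always determined by at most three of the input points on its boundary.
The minimum enclosing circle is determined by three boundary points: (0, -6), (-4, -2), (3, 0).
Their circumcentre is (-1/6, -13/6) with r² = 265/18.
The farthest remaining point (3, -3) is at distance² 193/18 ≤ 265/18.
Diameter = 2r = 2√(265/18) ≈ 7.674.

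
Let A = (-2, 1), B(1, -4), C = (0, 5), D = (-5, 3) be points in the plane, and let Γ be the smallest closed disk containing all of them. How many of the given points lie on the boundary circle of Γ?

3

By Welzl's lemma the MEC is supported by two points (diametrically opposite) or three points (on a circumcircle).
The minimum enclosing circle is determined by three boundary points: B, C, D.
Their circumcentre is (-97/94, 31/94) with r² = 101065/4418.
The farthest remaining point A is at distance² 6125/4418 ≤ 101065/4418.
The points at distance exactly r from the centre are B, C, D — 3 points.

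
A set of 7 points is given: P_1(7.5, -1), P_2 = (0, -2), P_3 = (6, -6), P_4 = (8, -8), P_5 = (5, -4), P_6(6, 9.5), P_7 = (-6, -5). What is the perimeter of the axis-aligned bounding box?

Width = max x − min x = 8 − (-6) = 14.
Height = max y − min y = 9.5 − (-8) = 17.5.
Perimeter = 2(14 + 17.5) = 63.

63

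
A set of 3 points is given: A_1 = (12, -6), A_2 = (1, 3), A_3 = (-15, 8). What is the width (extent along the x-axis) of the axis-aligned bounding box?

max x = 12, min x = -15, so width = 27.

27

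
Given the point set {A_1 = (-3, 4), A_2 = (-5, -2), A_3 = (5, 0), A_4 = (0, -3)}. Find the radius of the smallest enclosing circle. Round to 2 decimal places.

By Welzl's lemma the MEC is supported by two points (diametrically opposite) or three points (on a circumcircle).
The minimum enclosing circle is determined by three boundary points: A_1, A_2, A_3.
Their circumcentre is (-1/7, -2/7) with r² = 1300/49.
The farthest remaining point A_4 is at distance² 362/49 ≤ 1300/49.
r = √(1300/49) ≈ 5.15.

5.15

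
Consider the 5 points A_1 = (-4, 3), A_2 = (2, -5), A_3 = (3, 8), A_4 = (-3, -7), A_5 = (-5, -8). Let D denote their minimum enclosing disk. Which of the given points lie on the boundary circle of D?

A smallest enclosing disk is always determined by at most three of the input points on its boundary.
The farthest pair is A_3–A_5 with squared distance 320. The circle on this segment as diameter has centre (-1, 0) and r² = 320/4 = 80.
Check A_1: distance² to centre = 18 ≤ 80, so it lies inside.
All remaining points lie in this disk, and no smaller disk contains both endpoints, so this is the minimum enclosing circle.
The points at distance exactly r from the centre are A_3, A_5 — 2 points.

A_3, A_5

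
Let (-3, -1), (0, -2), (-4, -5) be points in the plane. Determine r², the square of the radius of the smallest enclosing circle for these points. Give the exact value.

Call the three points A, B, C in the order given.
Side lengths²: AB² = 10, AC² = 17, BC² = 25.
Since BC² = 25 < 17 + 10 = 27, the triangle is acute, so the smallest enclosing circle is the circumcircle.
Circumcentre = (-55/26, -87/26), r² = 2125/338.

2125/338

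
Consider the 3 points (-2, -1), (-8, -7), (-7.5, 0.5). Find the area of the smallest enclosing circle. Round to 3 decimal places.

Call the three points A, B, C in the order given.
Side lengths²: AB² = 72, AC² = 32.5, BC² = 56.5.
Since AB² = 72 < 56.5 + 32.5 = 89, the triangle is acute, so the smallest enclosing circle is the circumcircle.
Circumcentre = (-157/28, -95/28), r² = 7345/392.
Area = π·r² = π·7345/392 ≈ 58.865.

58.865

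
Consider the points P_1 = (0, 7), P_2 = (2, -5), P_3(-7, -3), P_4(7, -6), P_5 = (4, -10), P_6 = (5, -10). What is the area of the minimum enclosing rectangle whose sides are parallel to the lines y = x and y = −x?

In coordinates u = x + y, v = x − y the rectangle is axis-aligned; the map (x,y)→(u,v) scales areas by 2.
u-values: 7, -3, -10, 1, -6, -5; range = 7 − (-10) = 17.
v-values: -7, 7, -4, 13, 14, 15; range = 15 − (-7) = 22.
Area = (17 × 22) / 2 = 187.

187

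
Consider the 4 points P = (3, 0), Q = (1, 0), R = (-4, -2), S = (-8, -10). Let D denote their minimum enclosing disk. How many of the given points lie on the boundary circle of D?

By Welzl's lemma the MEC is supported by two points (diametrically opposite) or three points (on a circumcircle).
The farthest pair is P–S with squared distance 221. The circle on this segment as diameter has centre (-2.5, -5) and r² = 221/4 = 55.25.
Check Q: distance² to centre = 37.25 ≤ 55.25, so it lies inside.
All remaining points lie in this disk, and no smaller disk contains both endpoints, so this is the minimum enclosing circle.
The points at distance exactly r from the centre are P, S — 2 points.

2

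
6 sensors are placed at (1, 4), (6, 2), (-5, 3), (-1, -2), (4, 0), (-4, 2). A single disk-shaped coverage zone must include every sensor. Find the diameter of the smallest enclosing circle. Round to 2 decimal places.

11.05

The farthest pair is (6, 2)–(-5, 3) with squared distance 122. The circle on this segment as diameter has centre (0.5, 2.5) and r² = 122/4 = 30.5.
Check (1, 4): distance² to centre = 2.5 ≤ 30.5, so it lies inside.
All remaining points lie in this disk, and no smaller disk contains both endpoints, so this is the minimum enclosing circle.
Diameter = 2r = 2√(30.5) ≈ 11.05.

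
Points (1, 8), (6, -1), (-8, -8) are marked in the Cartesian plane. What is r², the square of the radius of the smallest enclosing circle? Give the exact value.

89305/1058

Call the three points A, B, C in the order given.
Side lengths²: AB² = 106, AC² = 337, BC² = 245.
Since AC² = 337 < 245 + 106 = 351, the triangle is acute, so the smallest enclosing circle is the circumcircle.
Circumcentre = (-145/46, -9/46), r² = 89305/1058.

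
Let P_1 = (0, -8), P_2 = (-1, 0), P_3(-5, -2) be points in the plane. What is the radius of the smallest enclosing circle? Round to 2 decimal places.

Side lengths²: P_1P_2² = 65, P_1P_3² = 61, P_2P_3² = 20.
Since P_1P_2² = 65 < 61 + 20 = 81, the triangle is acute, so the smallest enclosing circle is the circumcircle.
Circumcentre = (-49/34, -70/17), r² = 19825/1156.
r = √(19825/1156) ≈ 4.14.

4.14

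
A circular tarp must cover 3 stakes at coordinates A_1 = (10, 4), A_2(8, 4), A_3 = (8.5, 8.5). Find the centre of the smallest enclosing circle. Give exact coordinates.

Side lengths²: A_1A_2² = 4, A_1A_3² = 22.5, A_2A_3² = 20.5.
Since A_1A_3² = 22.5 < 20.5 + 4 = 24.5, the triangle is acute, so the smallest enclosing circle is the circumcircle.
Circumcentre = (9, 37/6), r² = 205/36.
Centre = (9, 37/6).

(9, 37/6)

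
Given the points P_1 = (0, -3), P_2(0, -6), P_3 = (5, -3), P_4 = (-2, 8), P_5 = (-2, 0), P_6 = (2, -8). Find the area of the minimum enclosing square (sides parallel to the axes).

The bounding box has width 7 and height 16.
An axis-aligned square enclosing the set must have side ≥ max(width, height).
So the minimum side is max(7, 16) = 16.
Area = 16² = 256.

256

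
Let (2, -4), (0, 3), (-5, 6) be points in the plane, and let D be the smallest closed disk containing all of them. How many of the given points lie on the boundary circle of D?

Call the three points A, B, C in the order given.
Side lengths²: AB² = 53, AC² = 149, BC² = 34.
Since AC² = 149 ≥ 53 + 34 = 87, the angle opposite AC is not acute, so the smallest enclosing circle has AC as diameter.
Centre = midpoint of AC = (-1.5, 1), r² = 149/4 = 37.25.
The points at distance exactly r from the centre are (2, -4), (-5, 6) — 2 points.

2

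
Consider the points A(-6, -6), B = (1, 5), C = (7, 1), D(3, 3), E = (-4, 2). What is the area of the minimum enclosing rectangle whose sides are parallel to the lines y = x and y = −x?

In coordinates u = x + y, v = x − y the rectangle is axis-aligned; the map (x,y)→(u,v) scales areas by 2.
u-values: -12, 6, 8, 6, -2; range = 8 − (-12) = 20.
v-values: 0, -4, 6, 0, -6; range = 6 − (-6) = 12.
Area = (20 × 12) / 2 = 120.

120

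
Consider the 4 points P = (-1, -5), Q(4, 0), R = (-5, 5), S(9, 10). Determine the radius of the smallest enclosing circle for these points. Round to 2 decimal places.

9.02

The minimum enclosing circle is determined by three boundary points: P, R, S.
Their circumcentre is (3.71875, 2.6875) with r² = 81.3642578125.
The farthest remaining point Q is at distance² 7.3017578125 ≤ 81.3642578125.
r = √(81.3642578125) ≈ 9.02.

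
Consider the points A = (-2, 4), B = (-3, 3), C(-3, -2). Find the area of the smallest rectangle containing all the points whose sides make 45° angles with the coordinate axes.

17.5

In coordinates u = x + y, v = x − y the rectangle is axis-aligned; the map (x,y)→(u,v) scales areas by 2.
u-values: 2, 0, -5; range = 2 − (-5) = 7.
v-values: -6, -6, -1; range = -1 − (-6) = 5.
Area = (7 × 5) / 2 = 17.5.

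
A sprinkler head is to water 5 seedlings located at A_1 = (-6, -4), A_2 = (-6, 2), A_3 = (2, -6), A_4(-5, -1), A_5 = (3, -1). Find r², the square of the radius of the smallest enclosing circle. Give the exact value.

32

The minimum enclosing circle of a finite set is fixed by two of the points (as a diameter) or three (as a circumcircle).
The farthest pair is A_2–A_3 with squared distance 128. The circle on this segment as diameter has centre (-2, -2) and r² = 128/4 = 32.
Check A_1: distance² to centre = 20 ≤ 32, so it lies inside.
All remaining points lie in this disk, and no smaller disk contains both endpoints, so this is the minimum enclosing circle.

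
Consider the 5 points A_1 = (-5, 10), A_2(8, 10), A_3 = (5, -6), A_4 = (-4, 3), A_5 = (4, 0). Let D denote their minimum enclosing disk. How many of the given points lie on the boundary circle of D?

3

The minimum enclosing circle is determined by three boundary points: A_1, A_2, A_3.
Their circumcentre is (1.5, 2.9375) with r² = 92.12890625.
The farthest remaining point A_4 is at distance² 30.25390625 ≤ 92.12890625.
The points at distance exactly r from the centre are A_1, A_2, A_3 — 3 points.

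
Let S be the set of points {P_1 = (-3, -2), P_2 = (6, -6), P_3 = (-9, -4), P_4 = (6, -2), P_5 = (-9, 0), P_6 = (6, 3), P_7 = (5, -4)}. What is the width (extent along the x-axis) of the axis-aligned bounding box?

max x = 6, min x = -9, so width = 15.

15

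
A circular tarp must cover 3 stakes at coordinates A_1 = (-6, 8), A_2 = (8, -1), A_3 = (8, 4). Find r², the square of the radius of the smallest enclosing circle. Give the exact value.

69.25

Side lengths²: A_1A_2² = 277, A_1A_3² = 212, A_2A_3² = 25.
Since A_1A_2² = 277 ≥ 212 + 25 = 237, the angle opposite A_1A_2 is not acute, so the smallest enclosing circle has A_1A_2 as diameter.
Centre = midpoint of A_1A_2 = (1, 3.5), r² = 277/4 = 69.25.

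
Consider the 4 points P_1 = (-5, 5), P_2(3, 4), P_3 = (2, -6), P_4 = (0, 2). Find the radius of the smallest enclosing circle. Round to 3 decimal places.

6.519

By Welzl's lemma the MEC is supported by two points (diametrically opposite) or three points (on a circumcircle).
The farthest pair is P_1–P_3 with squared distance 170. The circle on this segment as diameter has centre (-1.5, -0.5) and r² = 170/4 = 42.5.
Check P_2: distance² to centre = 40.5 ≤ 42.5, so it lies inside.
All remaining points lie in this disk, and no smaller disk contains both endpoints, so this is the minimum enclosing circle.
r = √(42.5) ≈ 6.519.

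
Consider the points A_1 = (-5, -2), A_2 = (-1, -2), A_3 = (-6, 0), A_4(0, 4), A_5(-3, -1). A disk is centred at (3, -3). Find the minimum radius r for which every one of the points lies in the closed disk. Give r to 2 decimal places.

9.49

The required radius is the distance from (3, -3) to the farthest point.
Squared distances: 65, 17, 90, 58, 40.
Maximum is 90, attained at A_3.
r = √90 ≈ 9.49.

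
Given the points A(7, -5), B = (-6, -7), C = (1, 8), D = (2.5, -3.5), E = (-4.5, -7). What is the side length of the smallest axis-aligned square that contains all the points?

15

The bounding box has width 13 and height 15.
An axis-aligned square enclosing the set must have side ≥ max(width, height).
So the minimum side is max(13, 15) = 15.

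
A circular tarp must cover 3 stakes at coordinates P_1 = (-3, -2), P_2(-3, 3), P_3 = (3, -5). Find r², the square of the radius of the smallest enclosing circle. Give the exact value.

25

Side lengths²: P_1P_2² = 25, P_1P_3² = 45, P_2P_3² = 100.
Since P_2P_3² = 100 ≥ 45 + 25 = 70, the angle opposite P_2P_3 is not acute, so the smallest enclosing circle has P_2P_3 as diameter.
Centre = midpoint of P_2P_3 = (0, -1), r² = 100/4 = 25.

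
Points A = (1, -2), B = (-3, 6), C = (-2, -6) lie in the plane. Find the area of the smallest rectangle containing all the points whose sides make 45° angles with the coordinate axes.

71.5

In coordinates u = x + y, v = x − y the rectangle is axis-aligned; the map (x,y)→(u,v) scales areas by 2.
u-values: -1, 3, -8; range = 3 − (-8) = 11.
v-values: 3, -9, 4; range = 4 − (-9) = 13.
Area = (11 × 13) / 2 = 71.5.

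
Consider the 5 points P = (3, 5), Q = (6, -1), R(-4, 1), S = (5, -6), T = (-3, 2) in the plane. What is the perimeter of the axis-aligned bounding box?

42

Width = max x − min x = 6 − (-4) = 10.
Height = max y − min y = 5 − (-6) = 11.
Perimeter = 2(10 + 11) = 42.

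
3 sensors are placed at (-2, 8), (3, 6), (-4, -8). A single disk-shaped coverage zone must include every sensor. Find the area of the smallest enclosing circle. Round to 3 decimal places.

Call the three points A, B, C in the order given.
Side lengths²: AB² = 29, AC² = 260, BC² = 245.
Since AC² = 260 < 245 + 29 = 274, the triangle is acute, so the smallest enclosing circle is the circumcircle.
Circumcentre = (-7/3, -1/12), r² = 9425/144.
Area = π·r² = π·9425/144 ≈ 205.622.

205.622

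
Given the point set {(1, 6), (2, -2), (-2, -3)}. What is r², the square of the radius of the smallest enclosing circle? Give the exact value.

22.5

Call the three points A, B, C in the order given.
Side lengths²: AB² = 65, AC² = 90, BC² = 17.
Since AC² = 90 ≥ 65 + 17 = 82, the angle opposite AC is not acute, so the smallest enclosing circle has AC as diameter.
Centre = midpoint of AC = (-0.5, 1.5), r² = 90/4 = 22.5.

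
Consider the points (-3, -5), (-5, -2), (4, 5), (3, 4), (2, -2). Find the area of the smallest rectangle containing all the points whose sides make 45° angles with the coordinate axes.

59.5

In coordinates u = x + y, v = x − y the rectangle is axis-aligned; the map (x,y)→(u,v) scales areas by 2.
u-values: -8, -7, 9, 7, 0; range = 9 − (-8) = 17.
v-values: 2, -3, -1, -1, 4; range = 4 − (-3) = 7.
Area = (17 × 7) / 2 = 59.5.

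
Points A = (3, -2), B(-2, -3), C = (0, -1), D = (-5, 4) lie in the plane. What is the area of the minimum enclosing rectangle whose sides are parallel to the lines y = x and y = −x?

42

In coordinates u = x + y, v = x − y the rectangle is axis-aligned; the map (x,y)→(u,v) scales areas by 2.
u-values: 1, -5, -1, -1; range = 1 − (-5) = 6.
v-values: 5, 1, 1, -9; range = 5 − (-9) = 14.
Area = (6 × 14) / 2 = 42.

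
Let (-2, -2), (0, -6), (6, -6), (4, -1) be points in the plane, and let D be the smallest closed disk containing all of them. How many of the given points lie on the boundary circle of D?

The farthest pair is (-2, -2)–(6, -6) with squared distance 80. The circle on this segment as diameter has centre (2, -4) and r² = 80/4 = 20.
Check (0, -6): distance² to centre = 8 ≤ 20, so it lies inside.
All remaining points lie in this disk, and no smaller disk contains both endpoints, so this is the minimum enclosing circle.
The points at distance exactly r from the centre are (-2, -2), (6, -6) — 2 points.

2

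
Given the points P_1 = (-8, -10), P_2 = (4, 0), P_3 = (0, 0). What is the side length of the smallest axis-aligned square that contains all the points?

12

The bounding box has width 12 and height 10.
An axis-aligned square enclosing the set must have side ≥ max(width, height).
So the minimum side is max(12, 10) = 12.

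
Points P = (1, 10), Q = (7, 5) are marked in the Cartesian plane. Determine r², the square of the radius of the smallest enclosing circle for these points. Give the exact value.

The smallest circle enclosing two points has them as diameter endpoints.
Centre = midpoint = (4, 7.5); r² = |PQ|²/4 = 61/4 = 15.25.

15.25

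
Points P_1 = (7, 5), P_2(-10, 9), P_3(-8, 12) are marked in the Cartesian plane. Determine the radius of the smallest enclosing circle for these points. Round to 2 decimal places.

Side lengths²: P_1P_2² = 305, P_1P_3² = 274, P_2P_3² = 13.
Since P_1P_2² = 305 ≥ 274 + 13 = 287, the angle opposite P_1P_2 is not acute, so the smallest enclosing circle has P_1P_2 as diameter.
Centre = midpoint of P_1P_2 = (-1.5, 7), r² = 305/4 = 76.25.
r = √(76.25) ≈ 8.73.

8.73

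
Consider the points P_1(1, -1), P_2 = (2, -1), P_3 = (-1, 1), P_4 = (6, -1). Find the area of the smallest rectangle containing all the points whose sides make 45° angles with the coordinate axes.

In coordinates u = x + y, v = x − y the rectangle is axis-aligned; the map (x,y)→(u,v) scales areas by 2.
u-values: 0, 1, 0, 5; range = 5 − 0 = 5.
v-values: 2, 3, -2, 7; range = 7 − (-2) = 9.
Area = (5 × 9) / 2 = 22.5.

22.5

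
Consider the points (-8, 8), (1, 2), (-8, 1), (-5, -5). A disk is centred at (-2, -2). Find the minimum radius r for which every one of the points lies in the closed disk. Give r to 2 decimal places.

11.66

The required radius is the distance from (-2, -2) to the farthest point.
Squared distances: 136, 25, 45, 18.
Maximum is 136, attained at (-8, 8).
r = √136 ≈ 11.66.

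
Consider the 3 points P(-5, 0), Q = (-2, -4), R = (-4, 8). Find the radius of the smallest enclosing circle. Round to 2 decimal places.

6.08

Side lengths²: PQ² = 25, PR² = 65, QR² = 148.
Since QR² = 148 ≥ 65 + 25 = 90, the angle opposite QR is not acute, so the smallest enclosing circle has QR as diameter.
Centre = midpoint of QR = (-3, 2), r² = 148/4 = 37.
r = √37 ≈ 6.08.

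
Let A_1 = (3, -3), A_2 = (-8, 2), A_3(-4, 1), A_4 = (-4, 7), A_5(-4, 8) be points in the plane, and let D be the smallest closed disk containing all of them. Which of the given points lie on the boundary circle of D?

A smallest enclosing disk is always determined by at most three of the input points on its boundary.
The minimum enclosing circle is determined by three boundary points: A_1, A_2, A_5.
Their circumcentre is (-60/43, 83/43) with r² = 80665/1849.
The farthest remaining point A_4 is at distance² 60068/1849 ≤ 80665/1849.
The points at distance exactly r from the centre are A_1, A_2, A_5 — 3 points.

A_1, A_2, A_5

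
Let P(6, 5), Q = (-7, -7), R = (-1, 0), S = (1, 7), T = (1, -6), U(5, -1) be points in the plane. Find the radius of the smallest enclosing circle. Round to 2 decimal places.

8.85

The minimum enclosing circle of a finite set is fixed by two of the points (as a diameter) or three (as a circumcircle).
The farthest pair is P–Q with squared distance 313. The circle on this segment as diameter has centre (-0.5, -1) and r² = 313/4 = 78.25.
Check R: distance² to centre = 1.25 ≤ 78.25, so it lies inside.
All remaining points lie in this disk, and no smaller disk contains both endpoints, so this is the minimum enclosing circle.
r = √(78.25) ≈ 8.85.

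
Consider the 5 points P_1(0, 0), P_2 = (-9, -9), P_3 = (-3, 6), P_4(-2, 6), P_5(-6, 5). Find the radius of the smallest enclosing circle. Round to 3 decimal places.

A smallest enclosing disk is always determined by at most three of the input points on its boundary.
The farthest pair is P_2–P_4 with squared distance 274. The circle on this segment as diameter has centre (-5.5, -1.5) and r² = 274/4 = 68.5.
Check P_1: distance² to centre = 32.5 ≤ 68.5, so it lies inside.
All remaining points lie in this disk, and no smaller disk contains both endpoints, so this is the minimum enclosing circle.
r = √(68.5) ≈ 8.276.

8.276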